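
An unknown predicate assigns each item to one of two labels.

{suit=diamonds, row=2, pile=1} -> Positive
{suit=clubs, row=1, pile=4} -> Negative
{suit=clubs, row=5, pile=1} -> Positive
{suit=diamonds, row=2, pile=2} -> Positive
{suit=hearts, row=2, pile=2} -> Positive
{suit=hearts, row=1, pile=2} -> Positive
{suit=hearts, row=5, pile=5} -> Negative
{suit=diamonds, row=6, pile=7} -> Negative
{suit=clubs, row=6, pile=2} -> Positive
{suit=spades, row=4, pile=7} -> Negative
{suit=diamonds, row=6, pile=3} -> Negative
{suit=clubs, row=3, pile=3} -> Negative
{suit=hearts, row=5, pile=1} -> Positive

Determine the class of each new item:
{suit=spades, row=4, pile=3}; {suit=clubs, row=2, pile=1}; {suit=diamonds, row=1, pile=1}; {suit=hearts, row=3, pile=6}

Negative, Positive, Positive, Negative

The pattern is that an item is 'Positive' exactly when: pile ≤ 2.
{suit=spades, row=4, pile=3}: Negative (pile = 3). {suit=clubs, row=2, pile=1}: Positive (pile = 1). {suit=diamonds, row=1, pile=1}: Positive (pile = 1). {suit=hearts, row=3, pile=6}: Negative (pile = 6).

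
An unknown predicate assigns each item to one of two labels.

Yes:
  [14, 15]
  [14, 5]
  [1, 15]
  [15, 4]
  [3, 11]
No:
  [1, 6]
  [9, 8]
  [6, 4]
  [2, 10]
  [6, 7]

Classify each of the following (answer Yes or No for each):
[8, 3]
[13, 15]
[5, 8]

A rule that fits every label: max ≥ 11 — true of each 'Yes' example, false of each 'No' one.
[8, 3]: max 8, fails the rule → No.
[13, 15]: max 15, has this property → Yes.
[5, 8]: max 8, fails the rule → No.

No, Yes, No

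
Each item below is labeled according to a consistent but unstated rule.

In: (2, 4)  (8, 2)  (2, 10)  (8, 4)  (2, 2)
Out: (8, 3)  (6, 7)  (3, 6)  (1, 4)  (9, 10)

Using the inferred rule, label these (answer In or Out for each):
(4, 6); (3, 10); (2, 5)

In, Out, Out

Looking at the examples, the only property every 'In' case has and every 'Out' case lacks is: sum is even.
(4, 6): In (4+6 = 10).
(3, 10): Out (3+10 = 13).
(2, 5): Out (2+5 = 7).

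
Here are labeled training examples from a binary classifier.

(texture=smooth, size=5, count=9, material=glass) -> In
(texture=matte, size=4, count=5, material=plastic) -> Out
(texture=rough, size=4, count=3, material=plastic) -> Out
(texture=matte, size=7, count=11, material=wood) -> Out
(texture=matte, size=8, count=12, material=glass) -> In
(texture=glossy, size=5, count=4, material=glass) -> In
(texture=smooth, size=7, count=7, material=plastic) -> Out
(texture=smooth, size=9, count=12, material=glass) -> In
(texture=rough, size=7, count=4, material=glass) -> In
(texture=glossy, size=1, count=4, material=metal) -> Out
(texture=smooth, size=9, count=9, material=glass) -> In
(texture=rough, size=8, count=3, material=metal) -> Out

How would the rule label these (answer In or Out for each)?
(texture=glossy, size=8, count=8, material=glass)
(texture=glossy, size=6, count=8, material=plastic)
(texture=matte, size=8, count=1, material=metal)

In, Out, Out

The simplest hypothesis consistent with all the labels is: material is glass.
(texture=glossy, size=8, count=8, material=glass): material is glass — passes, so In.
(texture=glossy, size=6, count=8, material=plastic): material is plastic — fails this test, so Out.
(texture=matte, size=8, count=1, material=metal): material is metal — fails this test, so Out.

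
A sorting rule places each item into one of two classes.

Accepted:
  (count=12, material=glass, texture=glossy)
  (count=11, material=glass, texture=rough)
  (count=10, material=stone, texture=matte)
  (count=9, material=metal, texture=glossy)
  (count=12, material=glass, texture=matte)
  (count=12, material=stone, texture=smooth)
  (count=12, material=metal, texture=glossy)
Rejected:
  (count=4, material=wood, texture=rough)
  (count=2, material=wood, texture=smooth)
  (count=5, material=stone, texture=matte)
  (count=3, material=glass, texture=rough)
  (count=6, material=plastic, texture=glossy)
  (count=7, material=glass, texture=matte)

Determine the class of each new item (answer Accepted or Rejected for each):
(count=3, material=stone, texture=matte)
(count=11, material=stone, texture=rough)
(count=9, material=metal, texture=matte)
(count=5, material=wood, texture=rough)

All 'Accepted' examples share one property — count ≥ 9 — and every 'Rejected' example lacks it.
Rejected: (count=3, material=stone, texture=matte), since count = 3.
Accepted: (count=11, material=stone, texture=rough), since count = 11.
Accepted: (count=9, material=metal, texture=matte), since count = 9.
Rejected: (count=5, material=wood, texture=rough), since count = 5.

Rejected, Accepted, Accepted, Rejected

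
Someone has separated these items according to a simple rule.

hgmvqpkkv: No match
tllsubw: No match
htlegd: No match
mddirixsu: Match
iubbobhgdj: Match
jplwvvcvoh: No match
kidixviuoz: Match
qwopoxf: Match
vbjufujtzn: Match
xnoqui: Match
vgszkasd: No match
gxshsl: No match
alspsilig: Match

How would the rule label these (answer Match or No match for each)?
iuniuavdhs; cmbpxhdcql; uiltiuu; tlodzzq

Match, No match, Match, No match

'Match' ⟺ has ≥ 2 vowels.
iuniuavdhs: 5 vowels, has this property → Match. cmbpxhdcql: 0 vowels, fails the rule → No match. uiltiuu: 5 vowels, has this property → Match. tlodzzq: 1 vowel, fails the rule → No match.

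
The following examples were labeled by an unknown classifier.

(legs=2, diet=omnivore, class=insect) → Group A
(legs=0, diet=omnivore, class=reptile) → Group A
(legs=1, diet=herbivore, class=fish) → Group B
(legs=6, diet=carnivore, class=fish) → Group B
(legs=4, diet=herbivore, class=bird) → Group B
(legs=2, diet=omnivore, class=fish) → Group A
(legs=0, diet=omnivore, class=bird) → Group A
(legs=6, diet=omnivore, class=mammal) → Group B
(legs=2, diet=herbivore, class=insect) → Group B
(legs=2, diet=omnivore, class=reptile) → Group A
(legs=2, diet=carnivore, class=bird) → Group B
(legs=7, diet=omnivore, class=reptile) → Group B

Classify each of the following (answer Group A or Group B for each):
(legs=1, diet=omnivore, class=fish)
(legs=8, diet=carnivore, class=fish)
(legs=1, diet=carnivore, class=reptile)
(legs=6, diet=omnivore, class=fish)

Group A, Group B, Group B, Group B

The classifier is using: diet is omnivore AND legs ≤ 2.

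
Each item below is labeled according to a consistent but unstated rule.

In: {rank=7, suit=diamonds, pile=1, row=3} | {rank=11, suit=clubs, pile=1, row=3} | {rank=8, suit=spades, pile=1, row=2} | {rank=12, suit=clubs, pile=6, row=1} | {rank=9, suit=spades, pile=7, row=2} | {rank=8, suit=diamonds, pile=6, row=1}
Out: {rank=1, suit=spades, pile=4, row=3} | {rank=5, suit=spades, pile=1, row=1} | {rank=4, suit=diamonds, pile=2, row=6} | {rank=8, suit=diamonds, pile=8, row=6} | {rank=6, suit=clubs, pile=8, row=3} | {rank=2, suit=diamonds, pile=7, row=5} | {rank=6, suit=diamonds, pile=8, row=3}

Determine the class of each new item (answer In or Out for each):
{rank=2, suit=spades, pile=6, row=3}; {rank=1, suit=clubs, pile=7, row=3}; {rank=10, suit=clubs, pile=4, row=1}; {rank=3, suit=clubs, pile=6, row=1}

Out, Out, In, Out

The distinguishing property — rank ≥ 7 AND row ≤ 3 — holds for all the 'In' cases and none of the 'Out' cases.
{rank=2, suit=spades, pile=6, row=3}: rank = 2, row = 3, does not fit → Out. {rank=1, suit=clubs, pile=7, row=3}: rank = 1, row = 3, does not fit → Out. {rank=10, suit=clubs, pile=4, row=1}: rank = 10, row = 1, checks out → In. {rank=3, suit=clubs, pile=6, row=1}: rank = 3, row = 1, does not fit → Out.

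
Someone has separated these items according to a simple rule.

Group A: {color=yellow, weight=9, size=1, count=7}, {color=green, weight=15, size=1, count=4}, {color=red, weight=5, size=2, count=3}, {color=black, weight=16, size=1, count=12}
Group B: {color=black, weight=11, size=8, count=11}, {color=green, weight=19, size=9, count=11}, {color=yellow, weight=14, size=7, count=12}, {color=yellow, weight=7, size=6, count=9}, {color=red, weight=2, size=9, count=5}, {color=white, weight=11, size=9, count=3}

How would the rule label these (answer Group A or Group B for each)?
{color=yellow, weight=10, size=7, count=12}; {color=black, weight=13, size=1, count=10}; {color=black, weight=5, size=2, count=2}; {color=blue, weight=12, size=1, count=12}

'Group A' ⟺ size ≤ 2.
{color=yellow, weight=10, size=7, count=12} → size = 7 → Group B.
{color=black, weight=13, size=1, count=10} → size = 1 → Group A.
{color=black, weight=5, size=2, count=2} → size = 2 → Group A.
{color=blue, weight=12, size=1, count=12} → size = 1 → Group A.

Group B, Group A, Group A, Group A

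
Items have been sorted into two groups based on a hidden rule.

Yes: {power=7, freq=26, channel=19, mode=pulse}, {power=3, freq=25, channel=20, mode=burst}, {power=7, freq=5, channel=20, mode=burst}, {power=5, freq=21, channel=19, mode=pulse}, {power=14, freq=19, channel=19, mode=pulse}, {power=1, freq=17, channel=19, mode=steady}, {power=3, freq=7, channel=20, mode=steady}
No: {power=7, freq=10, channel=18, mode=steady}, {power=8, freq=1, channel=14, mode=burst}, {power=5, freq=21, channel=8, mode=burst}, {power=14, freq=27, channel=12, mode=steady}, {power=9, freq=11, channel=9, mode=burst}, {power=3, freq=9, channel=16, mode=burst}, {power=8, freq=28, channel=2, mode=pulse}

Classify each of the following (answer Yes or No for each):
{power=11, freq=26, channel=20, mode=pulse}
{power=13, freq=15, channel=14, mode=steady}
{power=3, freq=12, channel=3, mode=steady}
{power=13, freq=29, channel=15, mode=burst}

Yes, No, No, No

All 'Yes' examples share one property — channel ≥ 19 — and every 'No' example lacks it.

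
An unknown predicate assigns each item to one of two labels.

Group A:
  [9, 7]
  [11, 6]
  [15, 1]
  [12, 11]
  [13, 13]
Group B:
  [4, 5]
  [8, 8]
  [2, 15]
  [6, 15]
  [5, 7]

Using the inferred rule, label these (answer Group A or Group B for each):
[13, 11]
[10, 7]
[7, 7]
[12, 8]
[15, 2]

Group A, Group A, Group B, Group A, Group A

The pattern is that an item is 'Group A' exactly when: first ≥ 9.
[13, 11]: first 13 — fits, so Group A. [10, 7]: first 10 — fits, so Group A. [7, 7]: first 7 — doesn't match, so Group B. [12, 8]: first 12 — fits, so Group A. [15, 2]: first 15 — fits, so Group A.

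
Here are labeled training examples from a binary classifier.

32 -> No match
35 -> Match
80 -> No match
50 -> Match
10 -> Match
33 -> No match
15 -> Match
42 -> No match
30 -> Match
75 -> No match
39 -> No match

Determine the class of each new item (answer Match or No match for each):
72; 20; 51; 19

No match, Match, No match, No match

The simplest hypothesis consistent with all the labels is: multiple of 5 AND at most 50.
No match: 72, since 72 = 5·14 + 2, 72 > 50.
Match: 20, since 20 = 5·4, 20 ≤ 50.
No match: 51, since 51 = 5·10 + 1, 51 > 50.
No match: 19, since 19 = 5·3 + 4, 19 ≤ 50.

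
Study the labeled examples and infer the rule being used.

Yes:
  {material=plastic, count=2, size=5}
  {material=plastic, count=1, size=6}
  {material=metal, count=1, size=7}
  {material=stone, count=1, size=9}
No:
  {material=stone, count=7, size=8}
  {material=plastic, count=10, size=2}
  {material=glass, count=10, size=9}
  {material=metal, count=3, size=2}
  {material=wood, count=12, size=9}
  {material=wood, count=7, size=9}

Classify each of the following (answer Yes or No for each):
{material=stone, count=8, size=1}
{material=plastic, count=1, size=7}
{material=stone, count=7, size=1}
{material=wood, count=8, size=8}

The rule appears to be: count ≤ 2.
{material=stone, count=8, size=1}: No (count = 8).
{material=plastic, count=1, size=7}: Yes (count = 1).
{material=stone, count=7, size=1}: No (count = 7).
{material=wood, count=8, size=8}: No (count = 8).

No, Yes, No, No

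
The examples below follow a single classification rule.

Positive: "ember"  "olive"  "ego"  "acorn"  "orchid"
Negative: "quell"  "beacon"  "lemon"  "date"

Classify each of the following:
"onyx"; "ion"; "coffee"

'Positive' ⟺ starts with a vowel.

Positive, Positive, Negative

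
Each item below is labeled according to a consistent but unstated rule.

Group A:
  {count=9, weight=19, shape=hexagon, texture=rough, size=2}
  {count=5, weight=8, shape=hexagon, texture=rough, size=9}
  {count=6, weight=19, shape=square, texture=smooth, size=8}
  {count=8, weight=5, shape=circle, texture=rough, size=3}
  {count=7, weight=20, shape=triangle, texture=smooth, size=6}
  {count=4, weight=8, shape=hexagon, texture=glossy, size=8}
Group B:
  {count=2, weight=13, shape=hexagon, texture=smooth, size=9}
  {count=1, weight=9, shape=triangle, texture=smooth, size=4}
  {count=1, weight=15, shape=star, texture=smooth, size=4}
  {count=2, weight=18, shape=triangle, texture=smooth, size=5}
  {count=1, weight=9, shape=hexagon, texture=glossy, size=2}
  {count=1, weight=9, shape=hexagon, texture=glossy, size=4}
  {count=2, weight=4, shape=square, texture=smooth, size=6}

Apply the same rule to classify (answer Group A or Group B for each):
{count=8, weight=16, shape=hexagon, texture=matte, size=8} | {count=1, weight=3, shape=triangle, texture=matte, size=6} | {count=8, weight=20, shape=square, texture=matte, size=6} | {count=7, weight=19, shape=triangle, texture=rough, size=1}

Group A, Group B, Group A, Group A

A rule that fits every label: count ≥ 4 — true of each 'Group A' example, false of each 'Group B' one.
Group A: {count=8, weight=16, shape=hexagon, texture=matte, size=8}, since count = 8. Group B: {count=1, weight=3, shape=triangle, texture=matte, size=6}, since count = 1. Group A: {count=8, weight=20, shape=square, texture=matte, size=6}, since count = 8. Group A: {count=7, weight=19, shape=triangle, texture=rough, size=1}, since count = 7.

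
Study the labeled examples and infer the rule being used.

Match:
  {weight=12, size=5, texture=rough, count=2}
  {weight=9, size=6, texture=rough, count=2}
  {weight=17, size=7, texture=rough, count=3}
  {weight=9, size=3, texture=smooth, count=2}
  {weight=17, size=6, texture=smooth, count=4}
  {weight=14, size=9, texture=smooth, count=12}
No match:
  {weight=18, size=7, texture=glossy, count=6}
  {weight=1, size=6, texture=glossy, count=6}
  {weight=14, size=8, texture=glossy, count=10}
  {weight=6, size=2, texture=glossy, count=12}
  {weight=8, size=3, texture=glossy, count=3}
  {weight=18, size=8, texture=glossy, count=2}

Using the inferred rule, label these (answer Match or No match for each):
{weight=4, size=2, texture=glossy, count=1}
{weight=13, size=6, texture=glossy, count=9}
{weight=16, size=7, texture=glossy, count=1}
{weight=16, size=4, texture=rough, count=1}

No match, No match, No match, Match

Checking candidate rules against both groups, what survives is: texture is not glossy.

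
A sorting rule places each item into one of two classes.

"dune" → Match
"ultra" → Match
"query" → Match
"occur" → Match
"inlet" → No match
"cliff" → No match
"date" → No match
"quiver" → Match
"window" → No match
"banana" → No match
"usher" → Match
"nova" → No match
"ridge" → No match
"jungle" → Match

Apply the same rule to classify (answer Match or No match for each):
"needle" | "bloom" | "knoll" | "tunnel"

The pattern is that an item is 'Match' exactly when: contains 'u'.
"needle" — no 'u', hence No match. "bloom" — no 'u', hence No match. "knoll" — no 'u', hence No match. "tunnel" — has 'u', hence Match.

No match, No match, No match, Match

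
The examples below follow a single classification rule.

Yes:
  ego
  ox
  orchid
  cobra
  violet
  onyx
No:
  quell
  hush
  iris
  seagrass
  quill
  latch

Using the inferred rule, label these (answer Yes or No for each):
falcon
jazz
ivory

Yes, No, Yes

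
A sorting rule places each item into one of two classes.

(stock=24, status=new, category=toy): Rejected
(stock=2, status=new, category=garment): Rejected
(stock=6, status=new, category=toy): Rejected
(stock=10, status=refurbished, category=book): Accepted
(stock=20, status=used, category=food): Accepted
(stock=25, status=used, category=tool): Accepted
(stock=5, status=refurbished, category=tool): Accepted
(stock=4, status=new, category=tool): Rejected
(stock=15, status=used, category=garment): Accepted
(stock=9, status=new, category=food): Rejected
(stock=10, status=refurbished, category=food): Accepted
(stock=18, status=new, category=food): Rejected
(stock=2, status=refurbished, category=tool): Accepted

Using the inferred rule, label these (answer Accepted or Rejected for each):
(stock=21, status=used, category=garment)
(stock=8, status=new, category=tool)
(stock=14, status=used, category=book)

Accepted, Rejected, Accepted

One predicate separates the groups cleanly: status is not new.
Accepted: (stock=21, status=used, category=garment), since status is used. Rejected: (stock=8, status=new, category=tool), since status is new. Accepted: (stock=14, status=used, category=book), since status is used.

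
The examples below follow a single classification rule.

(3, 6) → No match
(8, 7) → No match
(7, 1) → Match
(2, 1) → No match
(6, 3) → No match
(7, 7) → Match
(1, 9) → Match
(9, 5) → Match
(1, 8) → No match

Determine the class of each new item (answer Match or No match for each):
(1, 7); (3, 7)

Match, Match

The common property of the 'Match' items is: sum is even. No 'No match' item has it.
(1, 7): 1+7 = 8, meets the rule → Match.
(3, 7): 3+7 = 10, meets the rule → Match.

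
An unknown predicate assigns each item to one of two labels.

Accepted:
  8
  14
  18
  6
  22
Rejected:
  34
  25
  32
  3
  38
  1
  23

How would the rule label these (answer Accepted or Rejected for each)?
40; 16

Every 'Accepted' example satisfies: even AND at most 22. None of the 'Rejected' examples do.
40: 40 is even, 40 > 22 — fails the rule, so Rejected. 16: 16 is even, 16 ≤ 22 — fits, so Accepted.

Rejected, Accepted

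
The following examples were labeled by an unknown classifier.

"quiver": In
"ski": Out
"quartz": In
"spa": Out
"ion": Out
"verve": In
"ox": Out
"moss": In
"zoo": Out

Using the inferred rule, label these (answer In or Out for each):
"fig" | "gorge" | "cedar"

The common property of the 'In' items is: length ≥ 4. No 'Out' item has it.

Out, In, In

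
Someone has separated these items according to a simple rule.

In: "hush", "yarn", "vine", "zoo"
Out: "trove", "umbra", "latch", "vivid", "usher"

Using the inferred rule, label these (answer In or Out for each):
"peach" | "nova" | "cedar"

One predicate separates the groups cleanly: length ≤ 4.
Out: "peach", since length 5. In: "nova", since length 4. Out: "cedar", since length 5.

Out, In, Out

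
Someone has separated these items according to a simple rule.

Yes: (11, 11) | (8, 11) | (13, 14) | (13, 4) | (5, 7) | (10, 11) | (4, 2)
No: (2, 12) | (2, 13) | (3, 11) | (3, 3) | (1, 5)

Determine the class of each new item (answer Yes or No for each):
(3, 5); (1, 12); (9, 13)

The distinguishing property — first ≥ 4 — holds for all the 'Yes' cases and none of the 'No' cases.
(3, 5): first 3 — does not fit, so No. (1, 12): first 1 — does not fit, so No. (9, 13): first 9 — qualifies, so Yes.

No, No, Yes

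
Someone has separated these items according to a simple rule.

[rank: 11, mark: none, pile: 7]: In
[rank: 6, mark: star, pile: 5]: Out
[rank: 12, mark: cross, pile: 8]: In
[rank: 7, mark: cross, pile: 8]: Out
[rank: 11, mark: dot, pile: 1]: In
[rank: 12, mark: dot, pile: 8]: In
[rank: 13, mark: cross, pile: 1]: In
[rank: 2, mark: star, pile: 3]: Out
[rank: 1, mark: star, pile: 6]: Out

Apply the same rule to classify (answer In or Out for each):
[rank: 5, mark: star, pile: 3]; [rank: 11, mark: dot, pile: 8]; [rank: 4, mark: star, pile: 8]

The simplest hypothesis consistent with all the labels is: rank ≥ 11.

Out, In, Out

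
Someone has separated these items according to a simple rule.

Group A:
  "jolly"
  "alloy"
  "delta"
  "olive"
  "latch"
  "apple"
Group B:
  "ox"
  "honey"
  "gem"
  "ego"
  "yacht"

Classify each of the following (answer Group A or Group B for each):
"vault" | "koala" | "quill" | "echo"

Group A, Group A, Group A, Group B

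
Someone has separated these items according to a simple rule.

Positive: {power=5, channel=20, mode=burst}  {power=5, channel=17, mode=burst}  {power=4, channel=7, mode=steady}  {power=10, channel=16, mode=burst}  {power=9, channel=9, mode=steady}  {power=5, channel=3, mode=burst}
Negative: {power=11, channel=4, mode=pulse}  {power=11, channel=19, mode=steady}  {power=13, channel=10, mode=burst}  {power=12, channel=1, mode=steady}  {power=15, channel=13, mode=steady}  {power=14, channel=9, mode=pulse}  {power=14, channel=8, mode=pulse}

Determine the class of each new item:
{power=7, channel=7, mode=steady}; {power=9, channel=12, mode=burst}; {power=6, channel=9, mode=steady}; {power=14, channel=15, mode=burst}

Positive, Positive, Positive, Negative

'Positive' ⟺ power ≤ 10.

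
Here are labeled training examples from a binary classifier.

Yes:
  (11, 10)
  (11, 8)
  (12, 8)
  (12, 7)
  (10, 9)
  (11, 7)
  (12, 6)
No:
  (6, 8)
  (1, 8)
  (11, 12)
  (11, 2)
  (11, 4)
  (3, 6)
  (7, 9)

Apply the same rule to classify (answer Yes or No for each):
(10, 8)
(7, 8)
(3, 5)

Yes, No, No

One predicate separates the groups cleanly: first > second AND sum ≥ 16.
(10, 8): 10 > 8, 10+8 = 18 — meets the rule, so Yes.
(7, 8): 7 < 8, 7+8 = 15 — doesn't qualify, so No.
(3, 5): 3 < 5, 3+5 = 8 — doesn't qualify, so No.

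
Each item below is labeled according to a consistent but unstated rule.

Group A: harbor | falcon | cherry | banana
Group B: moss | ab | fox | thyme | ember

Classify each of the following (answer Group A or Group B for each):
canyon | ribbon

Group A, Group A

All 'Group A' examples share one property — length 6 — and every 'Group B' example lacks it.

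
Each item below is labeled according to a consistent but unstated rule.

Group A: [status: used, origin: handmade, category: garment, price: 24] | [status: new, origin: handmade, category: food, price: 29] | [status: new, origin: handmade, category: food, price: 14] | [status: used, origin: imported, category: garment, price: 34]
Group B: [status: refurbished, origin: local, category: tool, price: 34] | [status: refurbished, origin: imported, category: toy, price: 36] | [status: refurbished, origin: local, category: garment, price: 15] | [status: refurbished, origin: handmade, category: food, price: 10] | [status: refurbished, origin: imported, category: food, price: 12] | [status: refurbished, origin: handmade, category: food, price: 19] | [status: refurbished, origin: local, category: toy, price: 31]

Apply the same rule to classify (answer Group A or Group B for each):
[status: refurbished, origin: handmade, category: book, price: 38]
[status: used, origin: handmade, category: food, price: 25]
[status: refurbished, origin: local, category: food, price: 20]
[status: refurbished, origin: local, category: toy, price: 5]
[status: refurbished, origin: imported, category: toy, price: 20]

Group B, Group A, Group B, Group B, Group B

'Group A' ⟺ status is not refurbished.
Group B: [status: refurbished, origin: handmade, category: book, price: 38], since status is refurbished. Group A: [status: used, origin: handmade, category: food, price: 25], since status is used. Group B: [status: refurbished, origin: local, category: food, price: 20], since status is refurbished. Group B: [status: refurbished, origin: local, category: toy, price: 5], since status is refurbished. Group B: [status: refurbished, origin: imported, category: toy, price: 20], since status is refurbished.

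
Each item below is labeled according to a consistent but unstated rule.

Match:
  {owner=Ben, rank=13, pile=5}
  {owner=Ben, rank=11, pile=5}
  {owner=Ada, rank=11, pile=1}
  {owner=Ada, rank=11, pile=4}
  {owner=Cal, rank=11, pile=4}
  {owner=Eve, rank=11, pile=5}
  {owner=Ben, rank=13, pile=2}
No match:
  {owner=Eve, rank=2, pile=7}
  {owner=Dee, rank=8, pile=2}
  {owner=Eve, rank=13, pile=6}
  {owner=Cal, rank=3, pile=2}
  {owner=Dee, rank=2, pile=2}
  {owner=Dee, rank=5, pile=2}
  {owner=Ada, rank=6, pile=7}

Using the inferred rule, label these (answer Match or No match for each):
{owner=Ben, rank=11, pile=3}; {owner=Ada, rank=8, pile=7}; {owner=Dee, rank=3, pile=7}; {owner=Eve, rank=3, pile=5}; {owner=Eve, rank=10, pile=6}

A rule that fits every label: pile ≤ 5 AND rank ≥ 11 — true of each 'Match' example, false of each 'No match' one.
{owner=Ben, rank=11, pile=3} — pile = 3, rank = 11, hence Match. {owner=Ada, rank=8, pile=7} — pile = 7, rank = 8, hence No match. {owner=Dee, rank=3, pile=7} — pile = 7, rank = 3, hence No match. {owner=Eve, rank=3, pile=5} — pile = 5, rank = 3, hence No match. {owner=Eve, rank=10, pile=6} — pile = 6, rank = 10, hence No match.

Match, No match, No match, No match, No match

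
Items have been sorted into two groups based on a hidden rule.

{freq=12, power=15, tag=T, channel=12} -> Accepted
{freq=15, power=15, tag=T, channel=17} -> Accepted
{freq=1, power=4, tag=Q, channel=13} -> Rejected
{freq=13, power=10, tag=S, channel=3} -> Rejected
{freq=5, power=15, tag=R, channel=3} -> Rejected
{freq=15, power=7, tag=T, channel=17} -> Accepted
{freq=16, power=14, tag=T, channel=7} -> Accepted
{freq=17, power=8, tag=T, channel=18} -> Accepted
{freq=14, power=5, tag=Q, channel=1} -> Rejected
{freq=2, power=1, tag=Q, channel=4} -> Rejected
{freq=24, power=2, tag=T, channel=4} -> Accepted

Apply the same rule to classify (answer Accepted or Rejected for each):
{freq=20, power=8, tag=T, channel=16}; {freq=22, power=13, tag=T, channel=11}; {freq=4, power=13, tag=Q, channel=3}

The distinguishing property — tag is T — holds for all the 'Accepted' cases and none of the 'Rejected' cases.
{freq=20, power=8, tag=T, channel=16}: tag is T — checks out, so Accepted.
{freq=22, power=13, tag=T, channel=11}: tag is T — checks out, so Accepted.
{freq=4, power=13, tag=Q, channel=3}: tag is Q — doesn't qualify, so Rejected.

Accepted, Accepted, Rejected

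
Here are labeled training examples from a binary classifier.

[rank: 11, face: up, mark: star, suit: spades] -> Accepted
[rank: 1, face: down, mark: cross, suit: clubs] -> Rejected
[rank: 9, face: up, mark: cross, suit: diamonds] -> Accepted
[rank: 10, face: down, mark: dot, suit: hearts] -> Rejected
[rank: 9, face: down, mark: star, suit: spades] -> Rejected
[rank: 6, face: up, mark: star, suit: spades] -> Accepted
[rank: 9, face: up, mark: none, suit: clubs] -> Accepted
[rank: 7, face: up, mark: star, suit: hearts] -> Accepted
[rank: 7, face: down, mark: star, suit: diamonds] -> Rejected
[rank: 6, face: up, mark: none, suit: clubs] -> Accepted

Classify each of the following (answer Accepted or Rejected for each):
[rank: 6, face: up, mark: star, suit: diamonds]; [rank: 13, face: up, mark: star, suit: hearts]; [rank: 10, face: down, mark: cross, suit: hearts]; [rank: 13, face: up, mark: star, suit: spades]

'Accepted' ⟺ face is up.

Accepted, Accepted, Rejected, Accepted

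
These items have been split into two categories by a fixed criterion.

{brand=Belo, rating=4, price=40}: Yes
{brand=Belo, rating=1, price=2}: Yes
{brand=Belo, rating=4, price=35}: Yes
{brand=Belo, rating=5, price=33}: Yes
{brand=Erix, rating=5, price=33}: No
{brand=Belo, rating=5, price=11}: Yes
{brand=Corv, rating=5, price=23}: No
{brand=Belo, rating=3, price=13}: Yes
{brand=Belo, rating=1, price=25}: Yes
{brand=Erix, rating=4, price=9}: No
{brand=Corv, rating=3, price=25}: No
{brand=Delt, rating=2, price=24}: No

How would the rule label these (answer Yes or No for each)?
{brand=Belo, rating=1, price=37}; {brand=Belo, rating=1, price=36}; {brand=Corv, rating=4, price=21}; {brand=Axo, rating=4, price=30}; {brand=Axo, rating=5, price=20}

Yes, Yes, No, No, No

'Yes' ⟺ brand is Belo.
{brand=Belo, rating=1, price=37}: brand is Belo, passes → Yes. {brand=Belo, rating=1, price=36}: brand is Belo, passes → Yes. {brand=Corv, rating=4, price=21}: brand is Corv, doesn't match → No. {brand=Axo, rating=4, price=30}: brand is Axo, doesn't match → No. {brand=Axo, rating=5, price=20}: brand is Axo, doesn't match → No.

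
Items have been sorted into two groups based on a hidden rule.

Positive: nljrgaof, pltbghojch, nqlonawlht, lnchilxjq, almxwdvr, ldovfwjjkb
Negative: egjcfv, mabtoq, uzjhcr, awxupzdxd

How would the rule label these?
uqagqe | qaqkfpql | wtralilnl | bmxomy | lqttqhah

The pattern is that an item is 'Positive' exactly when: contains 'l'.
uqagqe → no 'l' → Negative. qaqkfpql → has 'l' → Positive. wtralilnl → has 'l' → Positive. bmxomy → no 'l' → Negative. lqttqhah → has 'l' → Positive.

Negative, Positive, Positive, Negative, Positive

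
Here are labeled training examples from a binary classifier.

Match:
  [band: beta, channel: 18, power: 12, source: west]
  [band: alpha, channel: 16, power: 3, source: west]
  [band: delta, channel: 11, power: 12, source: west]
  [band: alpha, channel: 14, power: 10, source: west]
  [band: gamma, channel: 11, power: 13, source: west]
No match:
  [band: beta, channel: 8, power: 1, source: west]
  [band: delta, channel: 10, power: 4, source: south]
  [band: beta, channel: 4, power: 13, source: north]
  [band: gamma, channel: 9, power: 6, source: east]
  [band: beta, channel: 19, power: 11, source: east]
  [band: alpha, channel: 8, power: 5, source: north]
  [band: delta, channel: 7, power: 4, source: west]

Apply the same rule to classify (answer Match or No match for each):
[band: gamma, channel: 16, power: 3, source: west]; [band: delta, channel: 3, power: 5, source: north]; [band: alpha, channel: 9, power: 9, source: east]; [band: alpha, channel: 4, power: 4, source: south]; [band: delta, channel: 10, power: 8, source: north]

Match, No match, No match, No match, No match

Every 'Match' example satisfies: source is west AND channel ≥ 9. None of the 'No match' examples do.
Match: [band: gamma, channel: 16, power: 3, source: west], since source is west, channel = 16. No match: [band: delta, channel: 3, power: 5, source: north], since source is north, channel = 3. No match: [band: alpha, channel: 9, power: 9, source: east], since source is east, channel = 9. No match: [band: alpha, channel: 4, power: 4, source: south], since source is south, channel = 4. No match: [band: delta, channel: 10, power: 8, source: north], since source is north, channel = 10.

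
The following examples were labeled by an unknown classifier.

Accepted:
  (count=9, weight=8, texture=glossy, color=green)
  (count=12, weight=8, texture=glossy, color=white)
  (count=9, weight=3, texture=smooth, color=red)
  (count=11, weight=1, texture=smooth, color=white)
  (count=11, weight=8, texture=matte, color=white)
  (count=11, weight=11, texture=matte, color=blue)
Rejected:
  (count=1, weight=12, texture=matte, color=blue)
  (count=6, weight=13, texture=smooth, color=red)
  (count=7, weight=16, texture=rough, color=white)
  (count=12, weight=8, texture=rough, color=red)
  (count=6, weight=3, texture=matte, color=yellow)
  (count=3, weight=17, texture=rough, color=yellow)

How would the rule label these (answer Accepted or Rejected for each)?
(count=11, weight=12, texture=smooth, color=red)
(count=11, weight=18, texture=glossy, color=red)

'Accepted' ⟺ texture is not rough AND count ≥ 7.
(count=11, weight=12, texture=smooth, color=red): Accepted (texture is smooth, count = 11).
(count=11, weight=18, texture=glossy, color=red): Accepted (texture is glossy, count = 11).

Accepted, Accepted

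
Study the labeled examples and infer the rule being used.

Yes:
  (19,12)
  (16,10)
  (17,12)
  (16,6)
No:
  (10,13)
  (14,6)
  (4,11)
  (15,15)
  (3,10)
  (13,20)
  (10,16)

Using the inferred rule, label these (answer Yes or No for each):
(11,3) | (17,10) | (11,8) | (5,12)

Rule: first ≥ 16. This holds for each 'Yes' example and fails for each 'No' one.
(11,3) → first 11 → No. (17,10) → first 17 → Yes. (11,8) → first 11 → No. (5,12) → first 5 → No.

No, Yes, No, No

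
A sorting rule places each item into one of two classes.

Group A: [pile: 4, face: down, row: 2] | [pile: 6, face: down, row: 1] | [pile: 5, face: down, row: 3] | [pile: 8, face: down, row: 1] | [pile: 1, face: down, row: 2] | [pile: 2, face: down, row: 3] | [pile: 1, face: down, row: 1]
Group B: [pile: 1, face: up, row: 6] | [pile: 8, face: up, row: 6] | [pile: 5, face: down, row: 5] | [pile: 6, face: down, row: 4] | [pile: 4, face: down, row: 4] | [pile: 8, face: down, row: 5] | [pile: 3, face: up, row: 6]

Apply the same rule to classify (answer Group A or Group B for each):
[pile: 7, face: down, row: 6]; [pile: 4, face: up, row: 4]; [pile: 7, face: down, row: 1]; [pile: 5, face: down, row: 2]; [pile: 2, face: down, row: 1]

Group B, Group B, Group A, Group A, Group A

The simplest hypothesis consistent with all the labels is: row ≤ 3.
Group B: [pile: 7, face: down, row: 6], since row = 6. Group B: [pile: 4, face: up, row: 4], since row = 4. Group A: [pile: 7, face: down, row: 1], since row = 1. Group A: [pile: 5, face: down, row: 2], since row = 2. Group A: [pile: 2, face: down, row: 1], since row = 1.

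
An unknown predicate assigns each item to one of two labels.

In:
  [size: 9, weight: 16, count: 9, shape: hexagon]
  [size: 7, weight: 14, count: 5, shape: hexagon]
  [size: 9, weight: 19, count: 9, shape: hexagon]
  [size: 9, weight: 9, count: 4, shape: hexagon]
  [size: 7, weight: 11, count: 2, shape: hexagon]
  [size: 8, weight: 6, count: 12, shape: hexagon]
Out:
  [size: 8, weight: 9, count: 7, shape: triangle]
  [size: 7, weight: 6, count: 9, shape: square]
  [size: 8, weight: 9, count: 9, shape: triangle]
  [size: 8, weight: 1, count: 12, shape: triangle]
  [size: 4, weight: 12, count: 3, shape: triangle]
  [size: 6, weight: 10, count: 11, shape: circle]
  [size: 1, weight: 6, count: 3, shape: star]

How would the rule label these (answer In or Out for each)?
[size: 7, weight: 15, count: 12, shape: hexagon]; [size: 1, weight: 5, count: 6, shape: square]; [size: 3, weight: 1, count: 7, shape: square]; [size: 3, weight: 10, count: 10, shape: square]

A rule that fits every label: shape is hexagon — true of each 'In' example, false of each 'Out' one.
[size: 7, weight: 15, count: 12, shape: hexagon]: shape is hexagon, qualifies → In.
[size: 1, weight: 5, count: 6, shape: square]: shape is square, fails this test → Out.
[size: 3, weight: 1, count: 7, shape: square]: shape is square, fails this test → Out.
[size: 3, weight: 10, count: 10, shape: square]: shape is square, fails this test → Out.

In, Out, Out, Out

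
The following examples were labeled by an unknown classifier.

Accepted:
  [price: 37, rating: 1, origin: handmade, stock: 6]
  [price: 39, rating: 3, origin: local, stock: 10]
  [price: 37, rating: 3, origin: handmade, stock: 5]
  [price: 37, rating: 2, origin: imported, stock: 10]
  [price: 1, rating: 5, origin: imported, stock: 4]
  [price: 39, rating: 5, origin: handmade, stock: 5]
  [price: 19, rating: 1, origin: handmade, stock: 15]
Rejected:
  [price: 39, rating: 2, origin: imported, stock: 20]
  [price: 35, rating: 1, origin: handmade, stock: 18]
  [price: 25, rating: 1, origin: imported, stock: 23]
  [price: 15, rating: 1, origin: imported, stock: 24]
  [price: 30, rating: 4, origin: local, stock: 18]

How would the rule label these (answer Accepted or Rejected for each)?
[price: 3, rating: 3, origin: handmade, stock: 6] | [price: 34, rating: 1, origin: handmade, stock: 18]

Accepted, Rejected

The classifier is using: stock ≤ 15.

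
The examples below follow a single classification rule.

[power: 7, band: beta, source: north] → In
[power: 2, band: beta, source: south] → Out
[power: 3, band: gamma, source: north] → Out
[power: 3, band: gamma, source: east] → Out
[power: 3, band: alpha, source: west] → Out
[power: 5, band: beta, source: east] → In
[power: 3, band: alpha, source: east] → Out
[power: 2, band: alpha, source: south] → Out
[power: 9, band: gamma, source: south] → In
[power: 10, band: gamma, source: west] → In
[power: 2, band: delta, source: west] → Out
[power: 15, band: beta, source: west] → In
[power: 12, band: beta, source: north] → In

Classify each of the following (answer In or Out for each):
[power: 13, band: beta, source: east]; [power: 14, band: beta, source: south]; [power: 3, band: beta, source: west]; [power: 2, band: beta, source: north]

In, In, Out, Out

The rule appears to be: power ≥ 5.
[power: 13, band: beta, source: east]: In (power = 13). [power: 14, band: beta, source: south]: In (power = 14). [power: 3, band: beta, source: west]: Out (power = 3). [power: 2, band: beta, source: north]: Out (power = 2).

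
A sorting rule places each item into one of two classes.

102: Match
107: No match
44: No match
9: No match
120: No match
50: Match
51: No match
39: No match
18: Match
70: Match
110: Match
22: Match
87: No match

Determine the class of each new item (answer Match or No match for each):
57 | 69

No match, No match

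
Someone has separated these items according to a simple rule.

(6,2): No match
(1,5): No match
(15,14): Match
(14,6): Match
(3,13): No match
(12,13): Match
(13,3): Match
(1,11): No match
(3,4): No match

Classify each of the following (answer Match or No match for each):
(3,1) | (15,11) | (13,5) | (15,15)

The distinguishing property — first ≥ 11 — holds for all the 'Match' cases and none of the 'No match' cases.
(3,1) — first 3, hence No match.
(15,11) — first 15, hence Match.
(13,5) — first 13, hence Match.
(15,15) — first 15, hence Match.

No match, Match, Match, Match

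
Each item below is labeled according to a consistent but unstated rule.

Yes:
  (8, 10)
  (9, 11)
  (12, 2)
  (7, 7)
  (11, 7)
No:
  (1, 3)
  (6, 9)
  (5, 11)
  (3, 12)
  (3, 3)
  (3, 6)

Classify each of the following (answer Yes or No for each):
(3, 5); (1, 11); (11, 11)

No, No, Yes

'Yes' ⟺ first ≥ 7.
(3, 5) → first 3 → No.
(1, 11) → first 1 → No.
(11, 11) → first 11 → Yes.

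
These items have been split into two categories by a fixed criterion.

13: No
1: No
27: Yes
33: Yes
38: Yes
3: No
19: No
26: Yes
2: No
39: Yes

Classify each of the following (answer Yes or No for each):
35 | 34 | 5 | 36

Rule: at least 26. This holds for each 'Yes' example and fails for each 'No' one.

Yes, Yes, No, Yes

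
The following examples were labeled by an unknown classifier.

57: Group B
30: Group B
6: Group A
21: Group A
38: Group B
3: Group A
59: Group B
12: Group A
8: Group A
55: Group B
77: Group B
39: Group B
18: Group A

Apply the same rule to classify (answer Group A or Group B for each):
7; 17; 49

The pattern is that an item is 'Group A' exactly when: at most 21.

Group A, Group A, Group B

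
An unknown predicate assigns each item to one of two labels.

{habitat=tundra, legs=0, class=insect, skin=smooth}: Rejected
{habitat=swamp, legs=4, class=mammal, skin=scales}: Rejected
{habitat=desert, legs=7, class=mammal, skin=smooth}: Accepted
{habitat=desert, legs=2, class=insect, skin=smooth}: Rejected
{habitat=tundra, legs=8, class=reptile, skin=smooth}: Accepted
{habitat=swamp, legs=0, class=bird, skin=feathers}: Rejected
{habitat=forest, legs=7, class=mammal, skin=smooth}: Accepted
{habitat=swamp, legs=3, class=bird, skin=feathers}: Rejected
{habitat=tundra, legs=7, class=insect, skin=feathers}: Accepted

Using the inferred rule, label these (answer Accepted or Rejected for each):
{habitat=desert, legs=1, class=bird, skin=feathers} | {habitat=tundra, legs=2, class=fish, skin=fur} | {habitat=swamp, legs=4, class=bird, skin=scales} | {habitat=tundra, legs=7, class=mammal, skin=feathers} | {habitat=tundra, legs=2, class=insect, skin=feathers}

Rejected, Rejected, Rejected, Accepted, Rejected

Rule: legs ≥ 7. This holds for each 'Accepted' example and fails for each 'Rejected' one.
{habitat=desert, legs=1, class=bird, skin=feathers}: Rejected (legs = 1). {habitat=tundra, legs=2, class=fish, skin=fur}: Rejected (legs = 2). {habitat=swamp, legs=4, class=bird, skin=scales}: Rejected (legs = 4). {habitat=tundra, legs=7, class=mammal, skin=feathers}: Accepted (legs = 7). {habitat=tundra, legs=2, class=insect, skin=feathers}: Rejected (legs = 2).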